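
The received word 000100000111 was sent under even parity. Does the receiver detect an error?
Sum of received bits: 0+0+0+1+0+0+0+0+0+1+1+1 = 4; 4 mod 2 = 0. Result is 0 → no error detected.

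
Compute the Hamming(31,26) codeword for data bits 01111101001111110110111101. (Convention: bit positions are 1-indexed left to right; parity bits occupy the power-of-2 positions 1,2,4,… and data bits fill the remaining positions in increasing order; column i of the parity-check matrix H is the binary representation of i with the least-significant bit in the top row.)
Codeword c = d · G (mod 2), d = 01111101001111110110111101:
  c[0] = d·G[:,0] = (01111101001111110110111101)·(11011010101101010101010101) mod 2 = 0+1+0+1+1+0+0+0+0+0+1+1+0+1+0+1+0+1+0+0+0+1+0+1+0+1 mod 2 = 1
  c[1] = d·G[:,1] = (01111101001111110110111101)·(10110110011011001100110011) mod 2 = 0+0+1+1+0+1+0+0+0+0+1+0+1+1+0+0+0+1+0+0+1+1+0+0+0+1 mod 2 = 0
  c[2] = d·G[:,2] = (01111101001111110110111101)·(10000000000000000000000000) mod 2 = 0+0+0+0+0+0+0+0+0+0+0+0+0+0+0+0+0+0+0+0+0+0+0+0+0+0 mod 2 = 0
  c[3] = d·G[:,3] = (01111101001111110110111101)·(01110001111000111100001111) mod 2 = 0+1+1+1+0+0+0+1+0+0+1+0+0+0+1+1+0+1+0+0+0+0+1+1+0+1 mod 2 = 1
  c[4] = d·G[:,4] = (01111101001111110110111101)·(01000000000000000000000000) mod 2 = 0+1+0+0+0+0+0+0+0+0+0+0+0+0+0+0+0+0+0+0+0+0+0+0+0+0 mod 2 = 1
  c[5] = d·G[:,5] = (01111101001111110110111101)·(00100000000000000000000000) mod 2 = 0+0+1+0+0+0+0+0+0+0+0+0+0+0+0+0+0+0+0+0+0+0+0+0+0+0 mod 2 = 1
  c[6] = d·G[:,6] = (01111101001111110110111101)·(00010000000000000000000000) mod 2 = 0+0+0+1+0+0+0+0+0+0+0+0+0+0+0+0+0+0+0+0+0+0+0+0+0+0 mod 2 = 1
  c[7] = d·G[:,7] = (01111101001111110110111101)·(00001111111000000011111111) mod 2 = 0+0+0+0+1+1+0+1+0+0+1+0+0+0+0+0+0+0+1+0+1+1+1+1+0+1 mod 2 = 0
  c[8] = d·G[:,8] = (01111101001111110110111101)·(00001000000000000000000000) mod 2 = 0+0+0+0+1+0+0+0+0+0+0+0+0+0+0+0+0+0+0+0+0+0+0+0+0+0 mod 2 = 1
  c[9] = d·G[:,9] = (01111101001111110110111101)·(00000100000000000000000000) mod 2 = 0+0+0+0+0+1+0+0+0+0+0+0+0+0+0+0+0+0+0+0+0+0+0+0+0+0 mod 2 = 1
  c[10] = d·G[:,10] = (01111101001111110110111101)·(00000010000000000000000000) mod 2 = 0+0+0+0+0+0+0+0+0+0+0+0+0+0+0+0+0+0+0+0+0+0+0+0+0+0 mod 2 = 0
  c[11] = d·G[:,11] = (01111101001111110110111101)·(00000001000000000000000000) mod 2 = 0+0+0+0+0+0+0+1+0+0+0+0+0+0+0+0+0+0+0+0+0+0+0+0+0+0 mod 2 = 1
  c[12] = d·G[:,12] = (01111101001111110110111101)·(00000000100000000000000000) mod 2 = 0+0+0+0+0+0+0+0+0+0+0+0+0+0+0+0+0+0+0+0+0+0+0+0+0+0 mod 2 = 0
  c[13] = d·G[:,13] = (01111101001111110110111101)·(00000000010000000000000000) mod 2 = 0+0+0+0+0+0+0+0+0+0+0+0+0+0+0+0+0+0+0+0+0+0+0+0+0+0 mod 2 = 0
  c[14] = d·G[:,14] = (01111101001111110110111101)·(00000000001000000000000000) mod 2 = 0+0+0+0+0+0+0+0+0+0+1+0+0+0+0+0+0+0+0+0+0+0+0+0+0+0 mod 2 = 1
  c[15] = d·G[:,15] = (01111101001111110110111101)·(00000000000111111111111111) mod 2 = 0+0+0+0+0+0+0+0+0+0+0+1+1+1+1+1+0+1+1+0+1+1+1+1+0+1 mod 2 = 0
  c[16] = d·G[:,16] = (01111101001111110110111101)·(00000000000100000000000000) mod 2 = 0+0+0+0+0+0+0+0+0+0+0+1+0+0+0+0+0+0+0+0+0+0+0+0+0+0 mod 2 = 1
  c[17] = d·G[:,17] = (01111101001111110110111101)·(00000000000010000000000000) mod 2 = 0+0+0+0+0+0+0+0+0+0+0+0+1+0+0+0+0+0+0+0+0+0+0+0+0+0 mod 2 = 1
  c[18] = d·G[:,18] = (01111101001111110110111101)·(00000000000001000000000000) mod 2 = 0+0+0+0+0+0+0+0+0+0+0+0+0+1+0+0+0+0+0+0+0+0+0+0+0+0 mod 2 = 1
  c[19] = d·G[:,19] = (01111101001111110110111101)·(00000000000000100000000000) mod 2 = 0+0+0+0+0+0+0+0+0+0+0+0+0+0+1+0+0+0+0+0+0+0+0+0+0+0 mod 2 = 1
  c[20] = d·G[:,20] = (01111101001111110110111101)·(00000000000000010000000000) mod 2 = 0+0+0+0+0+0+0+0+0+0+0+0+0+0+0+1+0+0+0+0+0+0+0+0+0+0 mod 2 = 1
  c[21] = d·G[:,21] = (01111101001111110110111101)·(00000000000000001000000000) mod 2 = 0+0+0+0+0+0+0+0+0+0+0+0+0+0+0+0+0+0+0+0+0+0+0+0+0+0 mod 2 = 0
  c[22] = d·G[:,22] = (01111101001111110110111101)·(00000000000000000100000000) mod 2 = 0+0+0+0+0+0+0+0+0+0+0+0+0+0+0+0+0+1+0+0+0+0+0+0+0+0 mod 2 = 1
  c[23] = d·G[:,23] = (01111101001111110110111101)·(00000000000000000010000000) mod 2 = 0+0+0+0+0+0+0+0+0+0+0+0+0+0+0+0+0+0+1+0+0+0+0+0+0+0 mod 2 = 1
  c[24] = d·G[:,24] = (01111101001111110110111101)·(00000000000000000001000000) mod 2 = 0+0+0+0+0+0+0+0+0+0+0+0+0+0+0+0+0+0+0+0+0+0+0+0+0+0 mod 2 = 0
  c[25] = d·G[:,25] = (01111101001111110110111101)·(00000000000000000000100000) mod 2 = 0+0+0+0+0+0+0+0+0+0+0+0+0+0+0+0+0+0+0+0+1+0+0+0+0+0 mod 2 = 1
  c[26] = d·G[:,26] = (01111101001111110110111101)·(00000000000000000000010000) mod 2 = 0+0+0+0+0+0+0+0+0+0+0+0+0+0+0+0+0+0+0+0+0+1+0+0+0+0 mod 2 = 1
  c[27] = d·G[:,27] = (01111101001111110110111101)·(00000000000000000000001000) mod 2 = 0+0+0+0+0+0+0+0+0+0+0+0+0+0+0+0+0+0+0+0+0+0+1+0+0+0 mod 2 = 1
  c[28] = d·G[:,28] = (01111101001111110110111101)·(00000000000000000000000100) mod 2 = 0+0+0+0+0+0+0+0+0+0+0+0+0+0+0+0+0+0+0+0+0+0+0+1+0+0 mod 2 = 1
  c[29] = d·G[:,29] = (01111101001111110110111101)·(00000000000000000000000010) mod 2 = 0+0+0+0+0+0+0+0+0+0+0+0+0+0+0+0+0+0+0+0+0+0+0+0+0+0 mod 2 = 0
  c[30] = d·G[:,30] = (01111101001111110110111101)·(00000000000000000000000001) mod 2 = 0+0+0+0+0+0+0+0+0+0+0+0+0+0+0+0+0+0+0+0+0+0+0+0+0+1 mod 2 = 1
Codeword = 1001111011010010111110110111101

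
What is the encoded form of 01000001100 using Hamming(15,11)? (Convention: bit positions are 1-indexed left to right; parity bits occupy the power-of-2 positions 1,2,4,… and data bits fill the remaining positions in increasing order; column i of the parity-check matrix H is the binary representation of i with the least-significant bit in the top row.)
Codeword c = d · G (mod 2), d = 01000001100:
  c[0] = d·G[:,0] = (01000001100)·(11011010101) mod 2 = 0+1+0+0+0+0+0+0+1+0+0 mod 2 = 0
  c[1] = d·G[:,1] = (01000001100)·(10110110011) mod 2 = 0+0+0+0+0+0+0+0+0+0+0 mod 2 = 0
  c[2] = d·G[:,2] = (01000001100)·(10000000000) mod 2 = 0+0+0+0+0+0+0+0+0+0+0 mod 2 = 0
  c[3] = d·G[:,3] = (01000001100)·(01110001111) mod 2 = 0+1+0+0+0+0+0+1+1+0+0 mod 2 = 1
  c[4] = d·G[:,4] = (01000001100)·(01000000000) mod 2 = 0+1+0+0+0+0+0+0+0+0+0 mod 2 = 1
  c[5] = d·G[:,5] = (01000001100)·(00100000000) mod 2 = 0+0+0+0+0+0+0+0+0+0+0 mod 2 = 0
  c[6] = d·G[:,6] = (01000001100)·(00010000000) mod 2 = 0+0+0+0+0+0+0+0+0+0+0 mod 2 = 0
  c[7] = d·G[:,7] = (01000001100)·(00001111111) mod 2 = 0+0+0+0+0+0+0+1+1+0+0 mod 2 = 0
  c[8] = d·G[:,8] = (01000001100)·(00001000000) mod 2 = 0+0+0+0+0+0+0+0+0+0+0 mod 2 = 0
  c[9] = d·G[:,9] = (01000001100)·(00000100000) mod 2 = 0+0+0+0+0+0+0+0+0+0+0 mod 2 = 0
  c[10] = d·G[:,10] = (01000001100)·(00000010000) mod 2 = 0+0+0+0+0+0+0+0+0+0+0 mod 2 = 0
  c[11] = d·G[:,11] = (01000001100)·(00000001000) mod 2 = 0+0+0+0+0+0+0+1+0+0+0 mod 2 = 1
  c[12] = d·G[:,12] = (01000001100)·(00000000100) mod 2 = 0+0+0+0+0+0+0+0+1+0+0 mod 2 = 1
  c[13] = d·G[:,13] = (01000001100)·(00000000010) mod 2 = 0+0+0+0+0+0+0+0+0+0+0 mod 2 = 0
  c[14] = d·G[:,14] = (01000001100)·(00000000001) mod 2 = 0+0+0+0+0+0+0+0+0+0+0 mod 2 = 0
Codeword = 000110000001100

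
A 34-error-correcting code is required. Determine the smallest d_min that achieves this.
Correcting t errors requires d_min ≥ 2t + 1 = 2·34 + 1 = 69.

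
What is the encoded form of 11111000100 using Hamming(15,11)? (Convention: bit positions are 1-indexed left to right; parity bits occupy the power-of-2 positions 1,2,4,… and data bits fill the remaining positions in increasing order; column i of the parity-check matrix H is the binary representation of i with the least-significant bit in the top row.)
Codeword c = d · G (mod 2), d = 11111000100:
  c[0] = d·G[:,0] = (11111000100)·(11011010101) mod 2 = 1+1+0+1+1+0+0+0+1+0+0 mod 2 = 1
  c[1] = d·G[:,1] = (11111000100)·(10110110011) mod 2 = 1+0+1+1+0+0+0+0+0+0+0 mod 2 = 1
  c[2] = d·G[:,2] = (11111000100)·(10000000000) mod 2 = 1+0+0+0+0+0+0+0+0+0+0 mod 2 = 1
  c[3] = d·G[:,3] = (11111000100)·(01110001111) mod 2 = 0+1+1+1+0+0+0+0+1+0+0 mod 2 = 0
  c[4] = d·G[:,4] = (11111000100)·(01000000000) mod 2 = 0+1+0+0+0+0+0+0+0+0+0 mod 2 = 1
  c[5] = d·G[:,5] = (11111000100)·(00100000000) mod 2 = 0+0+1+0+0+0+0+0+0+0+0 mod 2 = 1
  c[6] = d·G[:,6] = (11111000100)·(00010000000) mod 2 = 0+0+0+1+0+0+0+0+0+0+0 mod 2 = 1
  c[7] = d·G[:,7] = (11111000100)·(00001111111) mod 2 = 0+0+0+0+1+0+0+0+1+0+0 mod 2 = 0
  c[8] = d·G[:,8] = (11111000100)·(00001000000) mod 2 = 0+0+0+0+1+0+0+0+0+0+0 mod 2 = 1
  c[9] = d·G[:,9] = (11111000100)·(00000100000) mod 2 = 0+0+0+0+0+0+0+0+0+0+0 mod 2 = 0
  c[10] = d·G[:,10] = (11111000100)·(00000010000) mod 2 = 0+0+0+0+0+0+0+0+0+0+0 mod 2 = 0
  c[11] = d·G[:,11] = (11111000100)·(00000001000) mod 2 = 0+0+0+0+0+0+0+0+0+0+0 mod 2 = 0
  c[12] = d·G[:,12] = (11111000100)·(00000000100) mod 2 = 0+0+0+0+0+0+0+0+1+0+0 mod 2 = 1
  c[13] = d·G[:,13] = (11111000100)·(00000000010) mod 2 = 0+0+0+0+0+0+0+0+0+0+0 mod 2 = 0
  c[14] = d·G[:,14] = (11111000100)·(00000000001) mod 2 = 0+0+0+0+0+0+0+0+0+0+0 mod 2 = 0
Codeword = 111011101000100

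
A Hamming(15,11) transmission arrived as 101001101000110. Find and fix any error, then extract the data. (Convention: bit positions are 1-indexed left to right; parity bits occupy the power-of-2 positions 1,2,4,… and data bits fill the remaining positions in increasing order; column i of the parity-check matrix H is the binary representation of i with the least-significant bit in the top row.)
Syndrome s = H · r^T (mod 2), r = 101001101000110:
  s[0] = (101010101010101)·(101001101000110) mod 2 = 1+0+1+0+0+0+1+0+1+0+0+0+1+0+0 mod 2 = 1
  s[1] = (011001100110011)·(101001101000110) mod 2 = 0+0+1+0+0+1+1+0+0+0+0+0+0+1+0 mod 2 = 0
  s[2] = (000111100001111)·(101001101000110) mod 2 = 0+0+0+0+0+1+1+0+0+0+0+0+1+1+0 mod 2 = 0
  s[3] = (000000011111111)·(101001101000110) mod 2 = 0+0+0+0+0+0+0+0+1+0+0+0+1+1+0 mod 2 = 1
Syndrome = 1001
Column 9 of H equals this syndrome → error at bit 9 (1-indexed).
Flip bit 9: 101001101000110 → 101001100000110
Extract data bits at positions {3,5,6,7,9,10,11,12,13,14,15}: 10110000110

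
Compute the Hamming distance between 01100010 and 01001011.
XOR = 00101001, count of 1s = 3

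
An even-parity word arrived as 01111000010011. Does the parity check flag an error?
Sum of received bits: 0+1+1+1+1+0+0+0+0+1+0+0+1+1 = 7; 7 mod 2 = 1. Result is 1 ≠ 0 → error detected.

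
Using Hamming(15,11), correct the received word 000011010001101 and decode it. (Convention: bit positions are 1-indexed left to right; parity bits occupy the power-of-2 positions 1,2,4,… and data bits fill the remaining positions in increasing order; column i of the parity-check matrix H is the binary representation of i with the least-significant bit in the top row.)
Syndrome s = H · r^T (mod 2), r = 000011010001101:
  s[0] = (101010101010101)·(000011010001101) mod 2 = 0+0+0+0+1+0+0+0+0+0+0+0+1+0+1 mod 2 = 1
  s[1] = (011001100110011)·(000011010001101) mod 2 = 0+0+0+0+0+1+0+0+0+0+0+0+0+0+1 mod 2 = 0
  s[2] = (000111100001111)·(000011010001101) mod 2 = 0+0+0+0+1+1+0+0+0+0+0+1+1+0+1 mod 2 = 1
  s[3] = (000000011111111)·(000011010001101) mod 2 = 0+0+0+0+0+0+0+1+0+0+0+1+1+0+1 mod 2 = 0
Syndrome = 1010
Column 5 of H equals this syndrome → error at bit 5 (1-indexed).
Flip bit 5: 000011010001101 → 000001010001101
Extract data bits at positions {3,5,6,7,9,10,11,12,13,14,15}: 00100001101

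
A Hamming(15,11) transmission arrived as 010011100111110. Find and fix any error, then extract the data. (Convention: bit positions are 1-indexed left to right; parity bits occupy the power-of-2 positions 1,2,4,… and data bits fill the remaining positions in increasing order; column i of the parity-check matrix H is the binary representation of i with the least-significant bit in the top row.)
Syndrome s = H · r^T (mod 2), r = 010011100111110:
  s[0] = (101010101010101)·(010011100111110) mod 2 = 0+0+0+0+1+0+1+0+0+0+1+0+1+0+0 mod 2 = 0
  s[1] = (011001100110011)·(010011100111110) mod 2 = 0+1+0+0+0+1+1+0+0+1+1+0+0+1+0 mod 2 = 0
  s[2] = (000111100001111)·(010011100111110) mod 2 = 0+0+0+0+1+1+1+0+0+0+0+1+1+1+0 mod 2 = 0
  s[3] = (000000011111111)·(010011100111110) mod 2 = 0+0+0+0+0+0+0+0+0+1+1+1+1+1+0 mod 2 = 1
Syndrome = 0001
Column 8 of H equals this syndrome → error at bit 8 (1-indexed).
Flip bit 8: 010011100111110 → 010011110111110
Extract data bits at positions {3,5,6,7,9,10,11,12,13,14,15}: 01110111110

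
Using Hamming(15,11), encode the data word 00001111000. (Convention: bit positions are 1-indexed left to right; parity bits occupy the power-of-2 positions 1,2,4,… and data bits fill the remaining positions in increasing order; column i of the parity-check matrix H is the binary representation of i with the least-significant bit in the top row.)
Codeword c = d · G (mod 2), d = 00001111000:
  c[0] = d·G[:,0] = (00001111000)·(11011010101) mod 2 = 0+0+0+0+1+0+1+0+0+0+0 mod 2 = 0
  c[1] = d·G[:,1] = (00001111000)·(10110110011) mod 2 = 0+0+0+0+0+1+1+0+0+0+0 mod 2 = 0
  c[2] = d·G[:,2] = (00001111000)·(10000000000) mod 2 = 0+0+0+0+0+0+0+0+0+0+0 mod 2 = 0
  c[3] = d·G[:,3] = (00001111000)·(01110001111) mod 2 = 0+0+0+0+0+0+0+1+0+0+0 mod 2 = 1
  c[4] = d·G[:,4] = (00001111000)·(01000000000) mod 2 = 0+0+0+0+0+0+0+0+0+0+0 mod 2 = 0
  c[5] = d·G[:,5] = (00001111000)·(00100000000) mod 2 = 0+0+0+0+0+0+0+0+0+0+0 mod 2 = 0
  c[6] = d·G[:,6] = (00001111000)·(00010000000) mod 2 = 0+0+0+0+0+0+0+0+0+0+0 mod 2 = 0
  c[7] = d·G[:,7] = (00001111000)·(00001111111) mod 2 = 0+0+0+0+1+1+1+1+0+0+0 mod 2 = 0
  c[8] = d·G[:,8] = (00001111000)·(00001000000) mod 2 = 0+0+0+0+1+0+0+0+0+0+0 mod 2 = 1
  c[9] = d·G[:,9] = (00001111000)·(00000100000) mod 2 = 0+0+0+0+0+1+0+0+0+0+0 mod 2 = 1
  c[10] = d·G[:,10] = (00001111000)·(00000010000) mod 2 = 0+0+0+0+0+0+1+0+0+0+0 mod 2 = 1
  c[11] = d·G[:,11] = (00001111000)·(00000001000) mod 2 = 0+0+0+0+0+0+0+1+0+0+0 mod 2 = 1
  c[12] = d·G[:,12] = (00001111000)·(00000000100) mod 2 = 0+0+0+0+0+0+0+0+0+0+0 mod 2 = 0
  c[13] = d·G[:,13] = (00001111000)·(00000000010) mod 2 = 0+0+0+0+0+0+0+0+0+0+0 mod 2 = 0
  c[14] = d·G[:,14] = (00001111000)·(00000000001) mod 2 = 0+0+0+0+0+0+0+0+0+0+0 mod 2 = 0
Codeword = 000100001111000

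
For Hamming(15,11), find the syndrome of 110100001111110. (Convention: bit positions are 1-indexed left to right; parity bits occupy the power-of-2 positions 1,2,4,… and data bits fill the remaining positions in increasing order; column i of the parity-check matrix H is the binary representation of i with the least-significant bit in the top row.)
Syndrome s = H · r^T (mod 2), r = 110100001111110:
  s[0] = (101010101010101)·(110100001111110) mod 2 = 1+0+0+0+0+0+0+0+1+0+1+0+1+0+0 mod 2 = 0
  s[1] = (011001100110011)·(110100001111110) mod 2 = 0+1+0+0+0+0+0+0+0+1+1+0+0+1+0 mod 2 = 0
  s[2] = (000111100001111)·(110100001111110) mod 2 = 0+0+0+1+0+0+0+0+0+0+0+1+1+1+0 mod 2 = 0
  s[3] = (000000011111111)·(110100001111110) mod 2 = 0+0+0+0+0+0+0+0+1+1+1+1+1+1+0 mod 2 = 0
Syndrome = 0000
s = 0: no error detected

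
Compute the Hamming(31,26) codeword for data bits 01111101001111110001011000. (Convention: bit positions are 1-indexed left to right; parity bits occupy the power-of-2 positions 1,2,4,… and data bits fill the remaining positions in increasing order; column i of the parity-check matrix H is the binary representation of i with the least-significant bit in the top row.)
Codeword c = d · G (mod 2), d = 01111101001111110001011000:
  c[0] = d·G[:,0] = (01111101001111110001011000)·(11011010101101010101010101) mod 2 = 0+1+0+1+1+0+0+0+0+0+1+1+0+1+0+1+0+0+0+1+0+1+0+0+0+0 mod 2 = 1
  c[1] = d·G[:,1] = (01111101001111110001011000)·(10110110011011001100110011) mod 2 = 0+0+1+1+0+1+0+0+0+0+1+0+1+1+0+0+0+0+0+0+0+1+0+0+0+0 mod 2 = 1
  c[2] = d·G[:,2] = (01111101001111110001011000)·(10000000000000000000000000) mod 2 = 0+0+0+0+0+0+0+0+0+0+0+0+0+0+0+0+0+0+0+0+0+0+0+0+0+0 mod 2 = 0
  c[3] = d·G[:,3] = (01111101001111110001011000)·(01110001111000111100001111) mod 2 = 0+1+1+1+0+0+0+1+0+0+1+0+0+0+1+1+0+0+0+0+0+0+1+0+0+0 mod 2 = 0
  c[4] = d·G[:,4] = (01111101001111110001011000)·(01000000000000000000000000) mod 2 = 0+1+0+0+0+0+0+0+0+0+0+0+0+0+0+0+0+0+0+0+0+0+0+0+0+0 mod 2 = 1
  c[5] = d·G[:,5] = (01111101001111110001011000)·(00100000000000000000000000) mod 2 = 0+0+1+0+0+0+0+0+0+0+0+0+0+0+0+0+0+0+0+0+0+0+0+0+0+0 mod 2 = 1
  c[6] = d·G[:,6] = (01111101001111110001011000)·(00010000000000000000000000) mod 2 = 0+0+0+1+0+0+0+0+0+0+0+0+0+0+0+0+0+0+0+0+0+0+0+0+0+0 mod 2 = 1
  c[7] = d·G[:,7] = (01111101001111110001011000)·(00001111111000000011111111) mod 2 = 0+0+0+0+1+1+0+1+0+0+1+0+0+0+0+0+0+0+0+1+0+1+1+0+0+0 mod 2 = 1
  c[8] = d·G[:,8] = (01111101001111110001011000)·(00001000000000000000000000) mod 2 = 0+0+0+0+1+0+0+0+0+0+0+0+0+0+0+0+0+0+0+0+0+0+0+0+0+0 mod 2 = 1
  c[9] = d·G[:,9] = (01111101001111110001011000)·(00000100000000000000000000) mod 2 = 0+0+0+0+0+1+0+0+0+0+0+0+0+0+0+0+0+0+0+0+0+0+0+0+0+0 mod 2 = 1
  c[10] = d·G[:,10] = (01111101001111110001011000)·(00000010000000000000000000) mod 2 = 0+0+0+0+0+0+0+0+0+0+0+0+0+0+0+0+0+0+0+0+0+0+0+0+0+0 mod 2 = 0
  c[11] = d·G[:,11] = (01111101001111110001011000)·(00000001000000000000000000) mod 2 = 0+0+0+0+0+0+0+1+0+0+0+0+0+0+0+0+0+0+0+0+0+0+0+0+0+0 mod 2 = 1
  c[12] = d·G[:,12] = (01111101001111110001011000)·(00000000100000000000000000) mod 2 = 0+0+0+0+0+0+0+0+0+0+0+0+0+0+0+0+0+0+0+0+0+0+0+0+0+0 mod 2 = 0
  c[13] = d·G[:,13] = (01111101001111110001011000)·(00000000010000000000000000) mod 2 = 0+0+0+0+0+0+0+0+0+0+0+0+0+0+0+0+0+0+0+0+0+0+0+0+0+0 mod 2 = 0
  c[14] = d·G[:,14] = (01111101001111110001011000)·(00000000001000000000000000) mod 2 = 0+0+0+0+0+0+0+0+0+0+1+0+0+0+0+0+0+0+0+0+0+0+0+0+0+0 mod 2 = 1
  c[15] = d·G[:,15] = (01111101001111110001011000)·(00000000000111111111111111) mod 2 = 0+0+0+0+0+0+0+0+0+0+0+1+1+1+1+1+0+0+0+1+0+1+1+0+0+0 mod 2 = 0
  c[16] = d·G[:,16] = (01111101001111110001011000)·(00000000000100000000000000) mod 2 = 0+0+0+0+0+0+0+0+0+0+0+1+0+0+0+0+0+0+0+0+0+0+0+0+0+0 mod 2 = 1
  c[17] = d·G[:,17] = (01111101001111110001011000)·(00000000000010000000000000) mod 2 = 0+0+0+0+0+0+0+0+0+0+0+0+1+0+0+0+0+0+0+0+0+0+0+0+0+0 mod 2 = 1
  c[18] = d·G[:,18] = (01111101001111110001011000)·(00000000000001000000000000) mod 2 = 0+0+0+0+0+0+0+0+0+0+0+0+0+1+0+0+0+0+0+0+0+0+0+0+0+0 mod 2 = 1
  c[19] = d·G[:,19] = (01111101001111110001011000)·(00000000000000100000000000) mod 2 = 0+0+0+0+0+0+0+0+0+0+0+0+0+0+1+0+0+0+0+0+0+0+0+0+0+0 mod 2 = 1
  c[20] = d·G[:,20] = (01111101001111110001011000)·(00000000000000010000000000) mod 2 = 0+0+0+0+0+0+0+0+0+0+0+0+0+0+0+1+0+0+0+0+0+0+0+0+0+0 mod 2 = 1
  c[21] = d·G[:,21] = (01111101001111110001011000)·(00000000000000001000000000) mod 2 = 0+0+0+0+0+0+0+0+0+0+0+0+0+0+0+0+0+0+0+0+0+0+0+0+0+0 mod 2 = 0
  c[22] = d·G[:,22] = (01111101001111110001011000)·(00000000000000000100000000) mod 2 = 0+0+0+0+0+0+0+0+0+0+0+0+0+0+0+0+0+0+0+0+0+0+0+0+0+0 mod 2 = 0
  c[23] = d·G[:,23] = (01111101001111110001011000)·(00000000000000000010000000) mod 2 = 0+0+0+0+0+0+0+0+0+0+0+0+0+0+0+0+0+0+0+0+0+0+0+0+0+0 mod 2 = 0
  c[24] = d·G[:,24] = (01111101001111110001011000)·(00000000000000000001000000) mod 2 = 0+0+0+0+0+0+0+0+0+0+0+0+0+0+0+0+0+0+0+1+0+0+0+0+0+0 mod 2 = 1
  c[25] = d·G[:,25] = (01111101001111110001011000)·(00000000000000000000100000) mod 2 = 0+0+0+0+0+0+0+0+0+0+0+0+0+0+0+0+0+0+0+0+0+0+0+0+0+0 mod 2 = 0
  c[26] = d·G[:,26] = (01111101001111110001011000)·(00000000000000000000010000) mod 2 = 0+0+0+0+0+0+0+0+0+0+0+0+0+0+0+0+0+0+0+0+0+1+0+0+0+0 mod 2 = 1
  c[27] = d·G[:,27] = (01111101001111110001011000)·(00000000000000000000001000) mod 2 = 0+0+0+0+0+0+0+0+0+0+0+0+0+0+0+0+0+0+0+0+0+0+1+0+0+0 mod 2 = 1
  c[28] = d·G[:,28] = (01111101001111110001011000)·(00000000000000000000000100) mod 2 = 0+0+0+0+0+0+0+0+0+0+0+0+0+0+0+0+0+0+0+0+0+0+0+0+0+0 mod 2 = 0
  c[29] = d·G[:,29] = (01111101001111110001011000)·(00000000000000000000000010) mod 2 = 0+0+0+0+0+0+0+0+0+0+0+0+0+0+0+0+0+0+0+0+0+0+0+0+0+0 mod 2 = 0
  c[30] = d·G[:,30] = (01111101001111110001011000)·(00000000000000000000000001) mod 2 = 0+0+0+0+0+0+0+0+0+0+0+0+0+0+0+0+0+0+0+0+0+0+0+0+0+0 mod 2 = 0
Codeword = 1100111111010010111110001011000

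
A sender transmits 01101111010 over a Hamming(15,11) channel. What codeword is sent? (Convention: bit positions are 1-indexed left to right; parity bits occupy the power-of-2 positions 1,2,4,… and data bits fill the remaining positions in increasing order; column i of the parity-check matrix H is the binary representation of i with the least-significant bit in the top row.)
Codeword c = d · G (mod 2), d = 01101111010:
  c[0] = d·G[:,0] = (01101111010)·(11011010101) mod 2 = 0+1+0+0+1+0+1+0+0+0+0 mod 2 = 1
  c[1] = d·G[:,1] = (01101111010)·(10110110011) mod 2 = 0+0+1+0+0+1+1+0+0+1+0 mod 2 = 0
  c[2] = d·G[:,2] = (01101111010)·(10000000000) mod 2 = 0+0+0+0+0+0+0+0+0+0+0 mod 2 = 0
  c[3] = d·G[:,3] = (01101111010)·(01110001111) mod 2 = 0+1+1+0+0+0+0+1+0+1+0 mod 2 = 0
  c[4] = d·G[:,4] = (01101111010)·(01000000000) mod 2 = 0+1+0+0+0+0+0+0+0+0+0 mod 2 = 1
  c[5] = d·G[:,5] = (01101111010)·(00100000000) mod 2 = 0+0+1+0+0+0+0+0+0+0+0 mod 2 = 1
  c[6] = d·G[:,6] = (01101111010)·(00010000000) mod 2 = 0+0+0+0+0+0+0+0+0+0+0 mod 2 = 0
  c[7] = d·G[:,7] = (01101111010)·(00001111111) mod 2 = 0+0+0+0+1+1+1+1+0+1+0 mod 2 = 1
  c[8] = d·G[:,8] = (01101111010)·(00001000000) mod 2 = 0+0+0+0+1+0+0+0+0+0+0 mod 2 = 1
  c[9] = d·G[:,9] = (01101111010)·(00000100000) mod 2 = 0+0+0+0+0+1+0+0+0+0+0 mod 2 = 1
  c[10] = d·G[:,10] = (01101111010)·(00000010000) mod 2 = 0+0+0+0+0+0+1+0+0+0+0 mod 2 = 1
  c[11] = d·G[:,11] = (01101111010)·(00000001000) mod 2 = 0+0+0+0+0+0+0+1+0+0+0 mod 2 = 1
  c[12] = d·G[:,12] = (01101111010)·(00000000100) mod 2 = 0+0+0+0+0+0+0+0+0+0+0 mod 2 = 0
  c[13] = d·G[:,13] = (01101111010)·(00000000010) mod 2 = 0+0+0+0+0+0+0+0+0+1+0 mod 2 = 1
  c[14] = d·G[:,14] = (01101111010)·(00000000001) mod 2 = 0+0+0+0+0+0+0+0+0+0+0 mod 2 = 0
Codeword = 100011011111010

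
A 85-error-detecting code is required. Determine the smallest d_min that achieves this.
Detecting e errors requires d_min ≥ e + 1 = 85 + 1 = 86.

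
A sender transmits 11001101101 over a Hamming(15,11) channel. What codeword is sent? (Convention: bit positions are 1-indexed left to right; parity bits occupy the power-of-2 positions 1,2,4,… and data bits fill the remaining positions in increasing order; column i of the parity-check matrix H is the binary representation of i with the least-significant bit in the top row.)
Codeword c = d · G (mod 2), d = 11001101101:
  c[0] = d·G[:,0] = (11001101101)·(11011010101) mod 2 = 1+1+0+0+1+0+0+0+1+0+1 mod 2 = 1
  c[1] = d·G[:,1] = (11001101101)·(10110110011) mod 2 = 1+0+0+0+0+1+0+0+0+0+1 mod 2 = 1
  c[2] = d·G[:,2] = (11001101101)·(10000000000) mod 2 = 1+0+0+0+0+0+0+0+0+0+0 mod 2 = 1
  c[3] = d·G[:,3] = (11001101101)·(01110001111) mod 2 = 0+1+0+0+0+0+0+1+1+0+1 mod 2 = 0
  c[4] = d·G[:,4] = (11001101101)·(01000000000) mod 2 = 0+1+0+0+0+0+0+0+0+0+0 mod 2 = 1
  c[5] = d·G[:,5] = (11001101101)·(00100000000) mod 2 = 0+0+0+0+0+0+0+0+0+0+0 mod 2 = 0
  c[6] = d·G[:,6] = (11001101101)·(00010000000) mod 2 = 0+0+0+0+0+0+0+0+0+0+0 mod 2 = 0
  c[7] = d·G[:,7] = (11001101101)·(00001111111) mod 2 = 0+0+0+0+1+1+0+1+1+0+1 mod 2 = 1
  c[8] = d·G[:,8] = (11001101101)·(00001000000) mod 2 = 0+0+0+0+1+0+0+0+0+0+0 mod 2 = 1
  c[9] = d·G[:,9] = (11001101101)·(00000100000) mod 2 = 0+0+0+0+0+1+0+0+0+0+0 mod 2 = 1
  c[10] = d·G[:,10] = (11001101101)·(00000010000) mod 2 = 0+0+0+0+0+0+0+0+0+0+0 mod 2 = 0
  c[11] = d·G[:,11] = (11001101101)·(00000001000) mod 2 = 0+0+0+0+0+0+0+1+0+0+0 mod 2 = 1
  c[12] = d·G[:,12] = (11001101101)·(00000000100) mod 2 = 0+0+0+0+0+0+0+0+1+0+0 mod 2 = 1
  c[13] = d·G[:,13] = (11001101101)·(00000000010) mod 2 = 0+0+0+0+0+0+0+0+0+0+0 mod 2 = 0
  c[14] = d·G[:,14] = (11001101101)·(00000000001) mod 2 = 0+0+0+0+0+0+0+0+0+0+1 mod 2 = 1
Codeword = 111010011101101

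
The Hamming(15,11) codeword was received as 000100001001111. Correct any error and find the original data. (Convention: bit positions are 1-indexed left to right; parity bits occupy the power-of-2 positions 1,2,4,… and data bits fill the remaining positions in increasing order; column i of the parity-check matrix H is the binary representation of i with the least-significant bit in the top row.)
Syndrome s = H · r^T (mod 2), r = 000100001001111:
  s[0] = (101010101010101)·(000100001001111) mod 2 = 0+0+0+0+0+0+0+0+1+0+0+0+1+0+1 mod 2 = 1
  s[1] = (011001100110011)·(000100001001111) mod 2 = 0+0+0+0+0+0+0+0+0+0+0+0+0+1+1 mod 2 = 0
  s[2] = (000111100001111)·(000100001001111) mod 2 = 0+0+0+1+0+0+0+0+0+0+0+1+1+1+1 mod 2 = 1
  s[3] = (000000011111111)·(000100001001111) mod 2 = 0+0+0+0+0+0+0+0+1+0+0+1+1+1+1 mod 2 = 1
Syndrome = 1011
Column 13 of H equals this syndrome → error at bit 13 (1-indexed).
Flip bit 13: 000100001001111 → 000100001001011
Extract data bits at positions {3,5,6,7,9,10,11,12,13,14,15}: 00001001011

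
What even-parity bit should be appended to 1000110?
Sum of data bits: 1+0+0+0+1+1+0 = 3.
3 mod 2 = 1, so parity bit = 1.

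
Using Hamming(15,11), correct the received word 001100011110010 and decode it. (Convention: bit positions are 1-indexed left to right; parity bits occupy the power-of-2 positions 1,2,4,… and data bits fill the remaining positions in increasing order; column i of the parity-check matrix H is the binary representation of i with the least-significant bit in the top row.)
Syndrome s = H · r^T (mod 2), r = 001100011110010:
  s[0] = (101010101010101)·(001100011110010) mod 2 = 0+0+1+0+0+0+0+0+1+0+1+0+0+0+0 mod 2 = 1
  s[1] = (011001100110011)·(001100011110010) mod 2 = 0+0+1+0+0+0+0+0+0+1+1+0+0+1+0 mod 2 = 0
  s[2] = (000111100001111)·(001100011110010) mod 2 = 0+0+0+1+0+0+0+0+0+0+0+0+0+1+0 mod 2 = 0
  s[3] = (000000011111111)·(001100011110010) mod 2 = 0+0+0+0+0+0+0+1+1+1+1+0+0+1+0 mod 2 = 1
Syndrome = 1001
Column 9 of H equals this syndrome → error at bit 9 (1-indexed).
Flip bit 9: 001100011110010 → 001100010110010
Extract data bits at positions {3,5,6,7,9,10,11,12,13,14,15}: 10000110010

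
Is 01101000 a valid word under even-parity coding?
Sum of all bits: 0+1+1+0+1+0+0+0 = 3; 3 mod 2 = 1. Result is 1 → parity error detected.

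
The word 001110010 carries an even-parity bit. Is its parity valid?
Sum of all bits: 0+0+1+1+1+0+0+1+0 = 4; 4 mod 2 = 0. Result is 0 → valid parity.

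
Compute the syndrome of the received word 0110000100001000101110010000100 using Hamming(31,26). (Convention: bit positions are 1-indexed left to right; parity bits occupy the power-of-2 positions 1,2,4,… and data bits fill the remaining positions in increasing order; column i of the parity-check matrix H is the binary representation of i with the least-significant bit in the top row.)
Syndrome s = H · r^T (mod 2), r = 0110000100001000101110010000100:
  s[0] = (1010101010101010101010101010101)·(0110000100001000101110010000100) mod 2 = 0+0+1+0+0+0+0+0+0+0+0+0+1+0+0+0+1+0+1+0+1+0+0+0+0+0+0+0+1+0+0 mod 2 = 0
  s[1] = (0110011001100110011001100110011)·(0110000100001000101110010000100) mod 2 = 0+1+1+0+0+0+0+0+0+0+0+0+0+0+0+0+0+0+1+0+0+0+0+0+0+0+0+0+0+0+0 mod 2 = 1
  s[2] = (0001111000011110000111100001111)·(0110000100001000101110010000100) mod 2 = 0+0+0+0+0+0+0+0+0+0+0+0+1+0+0+0+0+0+0+1+1+0+0+0+0+0+0+0+1+0+0 mod 2 = 0
  s[3] = (0000000111111110000000011111111)·(0110000100001000101110010000100) mod 2 = 0+0+0+0+0+0+0+1+0+0+0+0+1+0+0+0+0+0+0+0+0+0+0+1+0+0+0+0+1+0+0 mod 2 = 0
  s[4] = (0000000000000001111111111111111)·(0110000100001000101110010000100) mod 2 = 0+0+0+0+0+0+0+0+0+0+0+0+0+0+0+0+1+0+1+1+1+0+0+1+0+0+0+0+1+0+0 mod 2 = 0
Syndrome = 01000
Non-zero syndrome: error at position 2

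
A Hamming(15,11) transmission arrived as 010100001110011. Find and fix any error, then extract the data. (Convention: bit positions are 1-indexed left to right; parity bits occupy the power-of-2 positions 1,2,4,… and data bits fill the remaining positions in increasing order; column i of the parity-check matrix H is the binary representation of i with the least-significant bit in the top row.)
Syndrome s = H · r^T (mod 2), r = 010100001110011:
  s[0] = (101010101010101)·(010100001110011) mod 2 = 0+0+0+0+0+0+0+0+1+0+1+0+0+0+1 mod 2 = 1
  s[1] = (011001100110011)·(010100001110011) mod 2 = 0+1+0+0+0+0+0+0+0+1+1+0+0+1+1 mod 2 = 1
  s[2] = (000111100001111)·(010100001110011) mod 2 = 0+0+0+1+0+0+0+0+0+0+0+0+0+1+1 mod 2 = 1
  s[3] = (000000011111111)·(010100001110011) mod 2 = 0+0+0+0+0+0+0+0+1+1+1+0+0+1+1 mod 2 = 1
Syndrome = 1111
Column 15 of H equals this syndrome → error at bit 15 (1-indexed).
Flip bit 15: 010100001110011 → 010100001110010
Extract data bits at positions {3,5,6,7,9,10,11,12,13,14,15}: 00001110010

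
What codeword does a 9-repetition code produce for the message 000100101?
Repeat each bit 9× and concatenate:
0→000000000  0→000000000  0→000000000  1→111111111  0→000000000  0→000000000  1→111111111  0→000000000  1→111111111
Codeword = 000000000000000000000000000111111111000000000000000000111111111000000000111111111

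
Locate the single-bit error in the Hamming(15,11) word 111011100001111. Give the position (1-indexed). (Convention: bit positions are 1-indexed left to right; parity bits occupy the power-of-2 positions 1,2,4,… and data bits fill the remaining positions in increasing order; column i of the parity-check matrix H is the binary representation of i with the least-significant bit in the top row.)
Syndrome s = H · r^T (mod 2), r = 111011100001111:
  s[0] = (101010101010101)·(111011100001111) mod 2 = 1+0+1+0+1+0+1+0+0+0+0+0+1+0+1 mod 2 = 0
  s[1] = (011001100110011)·(111011100001111) mod 2 = 0+1+1+0+0+1+1+0+0+0+0+0+0+1+1 mod 2 = 0
  s[2] = (000111100001111)·(111011100001111) mod 2 = 0+0+0+0+1+1+1+0+0+0+0+1+1+1+1 mod 2 = 1
  s[3] = (000000011111111)·(111011100001111) mod 2 = 0+0+0+0+0+0+0+0+0+0+0+1+1+1+1 mod 2 = 0
Syndrome = 0010
Column i of H is the binary representation of i, so the syndrome is the binary index of the flipped bit.
Read s = 0010 with s[0] as LSB: 0·2^0 + 0·2^1 + 1·2^2 + 0·2^3 = 4.
Error is at bit position 4.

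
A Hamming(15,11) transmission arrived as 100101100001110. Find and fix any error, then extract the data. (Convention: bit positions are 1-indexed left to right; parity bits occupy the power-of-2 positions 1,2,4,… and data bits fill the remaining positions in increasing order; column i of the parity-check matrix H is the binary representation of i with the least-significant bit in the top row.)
Syndrome s = H · r^T (mod 2), r = 100101100001110:
  s[0] = (101010101010101)·(100101100001110) mod 2 = 1+0+0+0+0+0+1+0+0+0+0+0+1+0+0 mod 2 = 1
  s[1] = (011001100110011)·(100101100001110) mod 2 = 0+0+0+0+0+1+1+0+0+0+0+0+0+1+0 mod 2 = 1
  s[2] = (000111100001111)·(100101100001110) mod 2 = 0+0+0+1+0+1+1+0+0+0+0+1+1+1+0 mod 2 = 0
  s[3] = (000000011111111)·(100101100001110) mod 2 = 0+0+0+0+0+0+0+0+0+0+0+1+1+1+0 mod 2 = 1
Syndrome = 1101
Column 11 of H equals this syndrome → error at bit 11 (1-indexed).
Flip bit 11: 100101100001110 → 100101100011110
Extract data bits at positions {3,5,6,7,9,10,11,12,13,14,15}: 00110011110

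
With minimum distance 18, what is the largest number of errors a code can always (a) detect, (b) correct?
(a) Detection requires d_min ≥ e+1, so e ≤ d_min − 1 = 17.
(b) Correction requires d_min ≥ 2t+1, so t ≤ ⌊(d_min − 1)/2⌋ = ⌊17/2⌋ = 8.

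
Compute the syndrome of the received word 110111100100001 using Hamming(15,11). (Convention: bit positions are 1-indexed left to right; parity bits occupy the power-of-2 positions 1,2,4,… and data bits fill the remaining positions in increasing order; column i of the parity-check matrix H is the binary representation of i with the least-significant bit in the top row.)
Syndrome s = H · r^T (mod 2), r = 110111100100001:
  s[0] = (101010101010101)·(110111100100001) mod 2 = 1+0+0+0+1+0+1+0+0+0+0+0+0+0+1 mod 2 = 0
  s[1] = (011001100110011)·(110111100100001) mod 2 = 0+1+0+0+0+1+1+0+0+1+0+0+0+0+1 mod 2 = 1
  s[2] = (000111100001111)·(110111100100001) mod 2 = 0+0+0+1+1+1+1+0+0+0+0+0+0+0+1 mod 2 = 1
  s[3] = (000000011111111)·(110111100100001) mod 2 = 0+0+0+0+0+0+0+0+0+1+0+0+0+0+1 mod 2 = 0
Syndrome = 0110
Non-zero syndrome: error at position 6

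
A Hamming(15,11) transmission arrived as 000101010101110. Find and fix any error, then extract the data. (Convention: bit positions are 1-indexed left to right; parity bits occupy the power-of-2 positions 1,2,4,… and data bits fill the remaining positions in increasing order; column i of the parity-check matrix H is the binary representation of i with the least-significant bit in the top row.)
Syndrome s = H · r^T (mod 2), r = 000101010101110:
  s[0] = (101010101010101)·(000101010101110) mod 2 = 0+0+0+0+0+0+0+0+0+0+0+0+1+0+0 mod 2 = 1
  s[1] = (011001100110011)·(000101010101110) mod 2 = 0+0+0+0+0+1+0+0+0+1+0+0+0+1+0 mod 2 = 1
  s[2] = (000111100001111)·(000101010101110) mod 2 = 0+0+0+1+0+1+0+0+0+0+0+1+1+1+0 mod 2 = 1
  s[3] = (000000011111111)·(000101010101110) mod 2 = 0+0+0+0+0+0+0+1+0+1+0+1+1+1+0 mod 2 = 1
Syndrome = 1111
Column 15 of H equals this syndrome → error at bit 15 (1-indexed).
Flip bit 15: 000101010101110 → 000101010101111
Extract data bits at positions {3,5,6,7,9,10,11,12,13,14,15}: 00100101111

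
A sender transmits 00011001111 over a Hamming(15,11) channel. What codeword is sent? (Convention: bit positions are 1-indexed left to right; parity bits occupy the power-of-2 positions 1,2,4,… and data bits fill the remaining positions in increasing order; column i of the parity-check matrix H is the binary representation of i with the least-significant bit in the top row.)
Codeword c = d · G (mod 2), d = 00011001111:
  c[0] = d·G[:,0] = (00011001111)·(11011010101) mod 2 = 0+0+0+1+1+0+0+0+1+0+1 mod 2 = 0
  c[1] = d·G[:,1] = (00011001111)·(10110110011) mod 2 = 0+0+0+1+0+0+0+0+0+1+1 mod 2 = 1
  c[2] = d·G[:,2] = (00011001111)·(10000000000) mod 2 = 0+0+0+0+0+0+0+0+0+0+0 mod 2 = 0
  c[3] = d·G[:,3] = (00011001111)·(01110001111) mod 2 = 0+0+0+1+0+0+0+1+1+1+1 mod 2 = 1
  c[4] = d·G[:,4] = (00011001111)·(01000000000) mod 2 = 0+0+0+0+0+0+0+0+0+0+0 mod 2 = 0
  c[5] = d·G[:,5] = (00011001111)·(00100000000) mod 2 = 0+0+0+0+0+0+0+0+0+0+0 mod 2 = 0
  c[6] = d·G[:,6] = (00011001111)·(00010000000) mod 2 = 0+0+0+1+0+0+0+0+0+0+0 mod 2 = 1
  c[7] = d·G[:,7] = (00011001111)·(00001111111) mod 2 = 0+0+0+0+1+0+0+1+1+1+1 mod 2 = 1
  c[8] = d·G[:,8] = (00011001111)·(00001000000) mod 2 = 0+0+0+0+1+0+0+0+0+0+0 mod 2 = 1
  c[9] = d·G[:,9] = (00011001111)·(00000100000) mod 2 = 0+0+0+0+0+0+0+0+0+0+0 mod 2 = 0
  c[10] = d·G[:,10] = (00011001111)·(00000010000) mod 2 = 0+0+0+0+0+0+0+0+0+0+0 mod 2 = 0
  c[11] = d·G[:,11] = (00011001111)·(00000001000) mod 2 = 0+0+0+0+0+0+0+1+0+0+0 mod 2 = 1
  c[12] = d·G[:,12] = (00011001111)·(00000000100) mod 2 = 0+0+0+0+0+0+0+0+1+0+0 mod 2 = 1
  c[13] = d·G[:,13] = (00011001111)·(00000000010) mod 2 = 0+0+0+0+0+0+0+0+0+1+0 mod 2 = 1
  c[14] = d·G[:,14] = (00011001111)·(00000000001) mod 2 = 0+0+0+0+0+0+0+0+0+0+1 mod 2 = 1
Codeword = 010100111001111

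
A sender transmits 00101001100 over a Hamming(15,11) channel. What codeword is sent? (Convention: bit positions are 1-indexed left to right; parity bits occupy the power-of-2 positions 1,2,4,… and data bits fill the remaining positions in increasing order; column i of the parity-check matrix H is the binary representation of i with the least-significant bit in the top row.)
Codeword c = d · G (mod 2), d = 00101001100:
  c[0] = d·G[:,0] = (00101001100)·(11011010101) mod 2 = 0+0+0+0+1+0+0+0+1+0+0 mod 2 = 0
  c[1] = d·G[:,1] = (00101001100)·(10110110011) mod 2 = 0+0+1+0+0+0+0+0+0+0+0 mod 2 = 1
  c[2] = d·G[:,2] = (00101001100)·(10000000000) mod 2 = 0+0+0+0+0+0+0+0+0+0+0 mod 2 = 0
  c[3] = d·G[:,3] = (00101001100)·(01110001111) mod 2 = 0+0+1+0+0+0+0+1+1+0+0 mod 2 = 1
  c[4] = d·G[:,4] = (00101001100)·(01000000000) mod 2 = 0+0+0+0+0+0+0+0+0+0+0 mod 2 = 0
  c[5] = d·G[:,5] = (00101001100)·(00100000000) mod 2 = 0+0+1+0+0+0+0+0+0+0+0 mod 2 = 1
  c[6] = d·G[:,6] = (00101001100)·(00010000000) mod 2 = 0+0+0+0+0+0+0+0+0+0+0 mod 2 = 0
  c[7] = d·G[:,7] = (00101001100)·(00001111111) mod 2 = 0+0+0+0+1+0+0+1+1+0+0 mod 2 = 1
  c[8] = d·G[:,8] = (00101001100)·(00001000000) mod 2 = 0+0+0+0+1+0+0+0+0+0+0 mod 2 = 1
  c[9] = d·G[:,9] = (00101001100)·(00000100000) mod 2 = 0+0+0+0+0+0+0+0+0+0+0 mod 2 = 0
  c[10] = d·G[:,10] = (00101001100)·(00000010000) mod 2 = 0+0+0+0+0+0+0+0+0+0+0 mod 2 = 0
  c[11] = d·G[:,11] = (00101001100)·(00000001000) mod 2 = 0+0+0+0+0+0+0+1+0+0+0 mod 2 = 1
  c[12] = d·G[:,12] = (00101001100)·(00000000100) mod 2 = 0+0+0+0+0+0+0+0+1+0+0 mod 2 = 1
  c[13] = d·G[:,13] = (00101001100)·(00000000010) mod 2 = 0+0+0+0+0+0+0+0+0+0+0 mod 2 = 0
  c[14] = d·G[:,14] = (00101001100)·(00000000001) mod 2 = 0+0+0+0+0+0+0+0+0+0+0 mod 2 = 0
Codeword = 010101011001100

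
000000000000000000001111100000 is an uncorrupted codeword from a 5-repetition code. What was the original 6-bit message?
Split into 5-bit blocks: 00000 00000 00000 00000 11111 00000
Data = 000010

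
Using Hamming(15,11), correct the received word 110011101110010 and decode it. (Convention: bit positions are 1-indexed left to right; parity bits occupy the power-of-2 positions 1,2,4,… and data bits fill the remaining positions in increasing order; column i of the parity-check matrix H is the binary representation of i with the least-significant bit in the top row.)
Syndrome s = H · r^T (mod 2), r = 110011101110010:
  s[0] = (101010101010101)·(110011101110010) mod 2 = 1+0+0+0+1+0+1+0+1+0+1+0+0+0+0 mod 2 = 1
  s[1] = (011001100110011)·(110011101110010) mod 2 = 0+1+0+0+0+1+1+0+0+1+1+0+0+1+0 mod 2 = 0
  s[2] = (000111100001111)·(110011101110010) mod 2 = 0+0+0+0+1+1+1+0+0+0+0+0+0+1+0 mod 2 = 0
  s[3] = (000000011111111)·(110011101110010) mod 2 = 0+0+0+0+0+0+0+0+1+1+1+0+0+1+0 mod 2 = 0
Syndrome = 1000
Column 1 of H equals this syndrome → error at bit 1 (1-indexed).
Flip bit 1: 110011101110010 → 010011101110010
Extract data bits at positions {3,5,6,7,9,10,11,12,13,14,15}: 01111110010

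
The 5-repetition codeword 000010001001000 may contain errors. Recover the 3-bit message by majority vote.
Split into 5-bit blocks and majority-vote each:
  block 1 = 00001: 1 ones, 4 zeros → 0
  block 2 = 00010: 1 ones, 4 zeros → 0
  block 3 = 01000: 1 ones, 4 zeros → 0
Decoded = 000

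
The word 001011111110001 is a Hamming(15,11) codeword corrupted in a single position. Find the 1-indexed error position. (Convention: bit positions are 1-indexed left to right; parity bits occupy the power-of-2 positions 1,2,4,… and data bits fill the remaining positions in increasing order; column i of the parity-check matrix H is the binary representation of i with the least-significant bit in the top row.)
Syndrome s = H · r^T (mod 2), r = 001011111110001:
  s[0] = (101010101010101)·(001011111110001) mod 2 = 0+0+1+0+1+0+1+0+1+0+1+0+0+0+1 mod 2 = 0
  s[1] = (011001100110011)·(001011111110001) mod 2 = 0+0+1+0+0+1+1+0+0+1+1+0+0+0+1 mod 2 = 0
  s[2] = (000111100001111)·(001011111110001) mod 2 = 0+0+0+0+1+1+1+0+0+0+0+0+0+0+1 mod 2 = 0
  s[3] = (000000011111111)·(001011111110001) mod 2 = 0+0+0+0+0+0+0+1+1+1+1+0+0+0+1 mod 2 = 1
Syndrome = 0001
Column i of H is the binary representation of i, so the syndrome is the binary index of the flipped bit.
Read s = 0001 with s[0] as LSB: 0·2^0 + 0·2^1 + 0·2^2 + 1·2^3 = 8.
Error is at bit position 8.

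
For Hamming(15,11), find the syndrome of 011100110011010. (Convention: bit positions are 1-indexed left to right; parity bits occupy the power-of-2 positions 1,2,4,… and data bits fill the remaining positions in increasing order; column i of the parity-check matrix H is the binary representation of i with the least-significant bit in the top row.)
Syndrome s = H · r^T (mod 2), r = 011100110011010:
  s[0] = (101010101010101)·(011100110011010) mod 2 = 0+0+1+0+0+0+1+0+0+0+1+0+0+0+0 mod 2 = 1
  s[1] = (011001100110011)·(011100110011010) mod 2 = 0+1+1+0+0+0+1+0+0+0+1+0+0+1+0 mod 2 = 1
  s[2] = (000111100001111)·(011100110011010) mod 2 = 0+0+0+1+0+0+1+0+0+0+0+1+0+1+0 mod 2 = 0
  s[3] = (000000011111111)·(011100110011010) mod 2 = 0+0+0+0+0+0+0+1+0+0+1+1+0+1+0 mod 2 = 0
Syndrome = 1100
Non-zero syndrome: error at position 3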